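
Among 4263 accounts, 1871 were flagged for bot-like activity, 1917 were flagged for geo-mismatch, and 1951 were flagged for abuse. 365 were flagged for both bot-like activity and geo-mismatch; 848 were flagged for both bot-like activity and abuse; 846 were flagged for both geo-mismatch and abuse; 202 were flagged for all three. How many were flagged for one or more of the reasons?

3882

N(≥1) = 1871 + 1917 + 1951 − 365 − 848 − 846 + 202 = 3882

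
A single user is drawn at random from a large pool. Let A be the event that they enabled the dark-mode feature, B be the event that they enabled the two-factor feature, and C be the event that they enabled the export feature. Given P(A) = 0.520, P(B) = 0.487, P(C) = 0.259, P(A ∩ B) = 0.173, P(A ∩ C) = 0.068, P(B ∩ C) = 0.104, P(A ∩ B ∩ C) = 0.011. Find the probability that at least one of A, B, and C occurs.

Using inclusion–exclusion:
P(A ∪ B ∪ C) = 0.520 + 0.487 + 0.259 − 0.173 − 0.068 − 0.104 + 0.011 = 0.932

0.932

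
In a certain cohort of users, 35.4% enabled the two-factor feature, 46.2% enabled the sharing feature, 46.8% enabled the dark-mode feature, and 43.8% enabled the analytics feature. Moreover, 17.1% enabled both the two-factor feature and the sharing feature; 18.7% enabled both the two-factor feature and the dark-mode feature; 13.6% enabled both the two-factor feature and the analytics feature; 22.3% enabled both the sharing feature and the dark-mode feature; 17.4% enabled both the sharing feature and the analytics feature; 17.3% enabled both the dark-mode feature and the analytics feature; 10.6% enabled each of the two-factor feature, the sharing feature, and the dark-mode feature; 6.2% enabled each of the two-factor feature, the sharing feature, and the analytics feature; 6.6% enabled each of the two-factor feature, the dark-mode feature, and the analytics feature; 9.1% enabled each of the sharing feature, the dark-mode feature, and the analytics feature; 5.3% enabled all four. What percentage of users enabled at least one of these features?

93.0%

P(union) = 35.4 + 46.2 + 46.8 + 43.8 − 17.1 − 18.7 − 13.6 − 22.3 − 17.4 − 17.3 + 10.6 + 6.2 + 6.6 + 9.1 − 5.3 = 93.0%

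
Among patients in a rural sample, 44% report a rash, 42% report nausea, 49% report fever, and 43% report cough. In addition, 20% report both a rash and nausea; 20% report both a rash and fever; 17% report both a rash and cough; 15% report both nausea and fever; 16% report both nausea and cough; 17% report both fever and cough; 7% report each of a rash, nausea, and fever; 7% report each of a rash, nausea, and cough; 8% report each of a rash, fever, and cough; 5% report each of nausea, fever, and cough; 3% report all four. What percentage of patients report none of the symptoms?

By inclusion–exclusion:
P(at least one) = 44 + 42 + 49 + 43 − 20 − 20 − 17 − 15 − 16 − 17 + 7 + 7 + 8 + 5 − 3 = 97%
P(none) = 100% − 97% = 3%

3%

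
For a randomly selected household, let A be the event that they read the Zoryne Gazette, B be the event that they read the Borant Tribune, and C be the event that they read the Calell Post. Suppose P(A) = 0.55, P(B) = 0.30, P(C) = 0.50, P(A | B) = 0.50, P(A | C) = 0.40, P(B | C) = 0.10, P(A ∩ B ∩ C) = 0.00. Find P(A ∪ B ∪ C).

0.95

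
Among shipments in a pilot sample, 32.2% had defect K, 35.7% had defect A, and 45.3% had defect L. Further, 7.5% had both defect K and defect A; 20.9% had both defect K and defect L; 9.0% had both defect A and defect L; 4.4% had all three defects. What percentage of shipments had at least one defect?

Using inclusion–exclusion:
P(union) = 32.2 + 35.7 + 45.3 − 7.5 − 20.9 − 9.0 + 4.4 = 80.2%

80.2%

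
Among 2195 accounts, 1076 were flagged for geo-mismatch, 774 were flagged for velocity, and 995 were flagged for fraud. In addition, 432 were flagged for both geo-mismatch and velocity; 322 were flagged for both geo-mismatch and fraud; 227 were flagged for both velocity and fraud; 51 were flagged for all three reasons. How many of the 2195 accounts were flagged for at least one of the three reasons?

1915

By inclusion–exclusion:
|union| = 1076 + 774 + 995 − 432 − 322 − 227 + 51 = 1915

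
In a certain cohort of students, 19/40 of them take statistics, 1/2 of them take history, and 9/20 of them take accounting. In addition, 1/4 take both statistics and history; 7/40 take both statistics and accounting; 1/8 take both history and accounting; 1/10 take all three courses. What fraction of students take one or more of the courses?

39/40

Inclusion–exclusion gives
P(at least one) = 19/40 + 1/2 + 9/20 − 1/4 − 7/40 − 1/8 + 1/10 = 39/40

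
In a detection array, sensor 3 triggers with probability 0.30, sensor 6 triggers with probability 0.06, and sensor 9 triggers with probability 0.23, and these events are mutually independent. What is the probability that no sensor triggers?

Since the events are independent, P(none) is the product of the individual non-occurrence probabilities.
P(none) = (1 − 0.30) × (1 − 0.06) × (1 − 0.23) = 0.70 × 0.94 × 0.77 = 0.50666

0.50666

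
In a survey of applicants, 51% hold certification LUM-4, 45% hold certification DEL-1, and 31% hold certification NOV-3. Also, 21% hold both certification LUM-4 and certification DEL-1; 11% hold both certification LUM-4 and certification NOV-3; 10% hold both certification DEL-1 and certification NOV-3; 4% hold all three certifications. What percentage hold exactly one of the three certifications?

55%

P(exactly one) = 51 + 45 + 31 − 2·21 − 2·11 − 2·10 + 3·4 = 55%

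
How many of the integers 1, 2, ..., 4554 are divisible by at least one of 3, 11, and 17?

1956

Apply inclusion-exclusion:
floor(4554/3) + floor(4554/11) + floor(4554/17) − floor(4554/33) − floor(4554/51) − floor(4554/187) + floor(4554/561) = 1518 + 414 + 267 − 138 − 89 − 24 + 8 = 1956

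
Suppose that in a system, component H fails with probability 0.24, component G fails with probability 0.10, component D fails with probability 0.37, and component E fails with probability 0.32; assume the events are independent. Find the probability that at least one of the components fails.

P(none) = (1 − 0.24) × (1 − 0.10) × (1 − 0.37) × (1 − 0.32) = 0.76 × 0.90 × 0.63 × 0.68 = 0.2930256
P(at least one) = 1 − 0.2930256 = 0.7069744

0.7069744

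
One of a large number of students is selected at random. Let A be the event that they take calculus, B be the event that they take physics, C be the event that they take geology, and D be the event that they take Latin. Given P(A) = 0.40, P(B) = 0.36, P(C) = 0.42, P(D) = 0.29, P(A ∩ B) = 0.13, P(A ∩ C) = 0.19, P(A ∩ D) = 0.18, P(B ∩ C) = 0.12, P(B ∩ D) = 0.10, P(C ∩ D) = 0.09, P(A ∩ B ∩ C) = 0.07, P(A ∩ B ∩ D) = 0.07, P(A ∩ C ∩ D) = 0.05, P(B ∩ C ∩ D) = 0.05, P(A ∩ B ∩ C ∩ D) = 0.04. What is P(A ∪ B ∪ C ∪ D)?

0.86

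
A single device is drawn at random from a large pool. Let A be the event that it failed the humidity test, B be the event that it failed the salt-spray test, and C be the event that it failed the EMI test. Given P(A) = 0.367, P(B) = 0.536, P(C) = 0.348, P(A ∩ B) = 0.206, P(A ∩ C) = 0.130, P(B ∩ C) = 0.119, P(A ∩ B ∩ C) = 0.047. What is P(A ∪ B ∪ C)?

0.843

P(A ∪ B ∪ C) = 0.367 + 0.536 + 0.348 − 0.206 − 0.130 − 0.119 + 0.047 = 0.843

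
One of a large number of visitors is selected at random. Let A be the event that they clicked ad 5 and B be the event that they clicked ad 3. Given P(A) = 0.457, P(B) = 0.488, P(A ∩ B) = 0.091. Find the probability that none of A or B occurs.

0.146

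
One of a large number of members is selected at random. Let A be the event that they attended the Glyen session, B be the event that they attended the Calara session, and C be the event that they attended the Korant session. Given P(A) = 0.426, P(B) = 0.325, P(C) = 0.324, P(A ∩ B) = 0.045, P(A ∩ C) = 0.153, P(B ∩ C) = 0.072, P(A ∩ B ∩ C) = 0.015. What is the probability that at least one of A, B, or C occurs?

By inclusion–exclusion:
P(A ∪ B ∪ C) = 0.426 + 0.325 + 0.324 − 0.045 − 0.153 − 0.072 + 0.015 = 0.820

0.820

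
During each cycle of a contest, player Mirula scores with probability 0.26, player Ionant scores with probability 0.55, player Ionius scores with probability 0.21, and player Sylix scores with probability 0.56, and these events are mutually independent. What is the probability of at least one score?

0.8842492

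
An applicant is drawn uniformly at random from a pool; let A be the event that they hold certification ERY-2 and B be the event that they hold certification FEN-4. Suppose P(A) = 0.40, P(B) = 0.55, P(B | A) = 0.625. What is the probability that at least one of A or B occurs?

0.70

P(A ∩ B) = P(A)·P(B|A) = 0.40 × 0.625 = 0.25
By inclusion-exclusion,
P(A ∪ B) = 0.40 + 0.55 − 0.25 = 0.70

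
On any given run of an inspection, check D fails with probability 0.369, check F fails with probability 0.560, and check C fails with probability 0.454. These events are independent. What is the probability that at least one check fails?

0.84840856

P(none) = (1 − 0.369) × (1 − 0.560) × (1 − 0.454) = 0.631 × 0.440 × 0.546 = 0.15159144
P(at least one) = 1 − 0.15159144 = 0.84840856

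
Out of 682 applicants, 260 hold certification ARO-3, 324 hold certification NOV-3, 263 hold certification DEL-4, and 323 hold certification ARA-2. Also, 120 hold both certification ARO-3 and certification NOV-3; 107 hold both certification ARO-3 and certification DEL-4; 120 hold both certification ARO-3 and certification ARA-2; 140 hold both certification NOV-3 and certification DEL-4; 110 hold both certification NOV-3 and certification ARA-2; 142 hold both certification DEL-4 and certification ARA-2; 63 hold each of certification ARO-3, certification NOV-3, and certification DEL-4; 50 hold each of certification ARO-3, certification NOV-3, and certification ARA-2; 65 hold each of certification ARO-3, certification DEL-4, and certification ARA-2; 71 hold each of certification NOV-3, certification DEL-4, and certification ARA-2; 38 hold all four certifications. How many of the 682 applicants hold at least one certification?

|at least one| = 260 + 324 + 263 + 323 − 120 − 107 − 120 − 140 − 110 − 142 + 63 + 50 + 65 + 71 − 38 = 642

642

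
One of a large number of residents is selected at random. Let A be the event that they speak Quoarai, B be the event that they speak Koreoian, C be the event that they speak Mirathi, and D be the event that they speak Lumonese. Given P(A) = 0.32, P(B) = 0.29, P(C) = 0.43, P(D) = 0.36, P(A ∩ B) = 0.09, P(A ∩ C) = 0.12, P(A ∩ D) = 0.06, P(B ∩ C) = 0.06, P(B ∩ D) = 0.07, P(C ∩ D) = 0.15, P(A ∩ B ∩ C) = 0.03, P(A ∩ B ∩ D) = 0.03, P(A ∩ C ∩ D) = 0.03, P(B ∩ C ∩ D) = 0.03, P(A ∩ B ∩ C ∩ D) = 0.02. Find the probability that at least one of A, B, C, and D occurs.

0.95

By inclusion-exclusion,
P(A ∪ B ∪ C ∪ D) = 0.32 + 0.29 + 0.43 + 0.36 − 0.09 − 0.12 − 0.06 − 0.06 − 0.07 − 0.15 + 0.03 + 0.03 + 0.03 + 0.03 − 0.02 = 0.95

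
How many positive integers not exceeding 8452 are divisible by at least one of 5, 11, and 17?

⌊8452/5⌋ + ⌊8452/11⌋ + ⌊8452/17⌋ − ⌊8452/55⌋ − ⌊8452/85⌋ − ⌊8452/187⌋ + ⌊8452/935⌋ = 1690 + 768 + 497 − 153 − 99 − 45 + 9 = 2667

2667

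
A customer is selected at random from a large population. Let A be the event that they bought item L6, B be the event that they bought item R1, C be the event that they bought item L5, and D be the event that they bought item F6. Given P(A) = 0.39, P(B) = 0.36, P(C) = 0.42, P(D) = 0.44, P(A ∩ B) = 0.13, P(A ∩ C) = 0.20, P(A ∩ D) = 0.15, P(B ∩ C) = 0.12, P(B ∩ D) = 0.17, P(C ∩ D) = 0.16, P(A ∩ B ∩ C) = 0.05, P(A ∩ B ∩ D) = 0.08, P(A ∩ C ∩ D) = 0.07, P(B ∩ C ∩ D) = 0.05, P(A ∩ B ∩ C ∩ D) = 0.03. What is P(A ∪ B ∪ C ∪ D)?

P(A ∪ B ∪ C ∪ D) = 0.39 + 0.36 + 0.42 + 0.44 − 0.13 − 0.20 − 0.15 − 0.12 − 0.17 − 0.16 + 0.05 + 0.08 + 0.07 + 0.05 − 0.03 = 0.90

0.90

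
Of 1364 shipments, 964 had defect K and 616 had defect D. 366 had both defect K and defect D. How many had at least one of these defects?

1214

By inclusion–exclusion:
|at least one| = 964 + 616 − 366 = 1214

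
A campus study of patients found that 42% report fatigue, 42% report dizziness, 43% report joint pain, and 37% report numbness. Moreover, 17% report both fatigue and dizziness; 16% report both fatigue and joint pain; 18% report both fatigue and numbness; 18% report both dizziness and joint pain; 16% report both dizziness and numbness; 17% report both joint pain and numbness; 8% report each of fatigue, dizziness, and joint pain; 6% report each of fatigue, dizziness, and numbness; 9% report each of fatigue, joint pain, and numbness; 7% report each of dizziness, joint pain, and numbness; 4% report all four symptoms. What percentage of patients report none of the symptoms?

12%

P(union) = 42 + 42 + 43 + 37 − 17 − 16 − 18 − 18 − 16 − 17 + 8 + 6 + 9 + 7 − 4 = 88%
P(none) = 100% − 88% = 12%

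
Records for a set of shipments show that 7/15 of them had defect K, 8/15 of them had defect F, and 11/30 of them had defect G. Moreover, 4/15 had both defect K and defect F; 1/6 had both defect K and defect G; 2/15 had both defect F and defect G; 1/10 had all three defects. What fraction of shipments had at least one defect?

Using inclusion–exclusion:
P(at least one) = 7/15 + 8/15 + 11/30 − 4/15 − 1/6 − 2/15 + 1/10 = 9/10

9/10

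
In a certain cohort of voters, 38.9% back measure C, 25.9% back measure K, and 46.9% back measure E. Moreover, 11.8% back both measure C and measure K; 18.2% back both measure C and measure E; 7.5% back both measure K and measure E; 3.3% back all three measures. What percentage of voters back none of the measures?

22.5%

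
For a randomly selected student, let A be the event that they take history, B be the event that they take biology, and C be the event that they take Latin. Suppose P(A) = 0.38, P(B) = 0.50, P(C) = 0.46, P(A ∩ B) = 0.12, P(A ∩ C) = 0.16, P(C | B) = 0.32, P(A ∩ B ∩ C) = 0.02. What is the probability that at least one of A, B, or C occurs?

0.92

P(B ∩ C) = P(B)·P(C|B) = 0.50 × 0.32 = 0.16
Using inclusion–exclusion:
P(A ∪ B ∪ C) = 0.38 + 0.50 + 0.46 − 0.12 − 0.16 − 0.16 + 0.02 = 0.92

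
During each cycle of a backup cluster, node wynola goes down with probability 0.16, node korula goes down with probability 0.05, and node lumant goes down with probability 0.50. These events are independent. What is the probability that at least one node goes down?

Since the events are independent, P(none) is the product of the individual non-occurrence probabilities.
P(none) = (1 − 0.16) × (1 − 0.05) × (1 − 0.50) = 0.84 × 0.95 × 0.50 = 0.399
P(at least one) = 1 − 0.399 = 0.601

0.601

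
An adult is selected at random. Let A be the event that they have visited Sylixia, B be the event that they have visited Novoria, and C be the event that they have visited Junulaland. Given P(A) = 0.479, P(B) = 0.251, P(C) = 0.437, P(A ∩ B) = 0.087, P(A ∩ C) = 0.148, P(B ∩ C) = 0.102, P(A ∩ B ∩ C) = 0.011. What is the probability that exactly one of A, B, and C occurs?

P(exactly one) = 0.479 + 0.251 + 0.437 − 2·0.087 − 2·0.148 − 2·0.102 + 3·0.011 = 0.526

0.526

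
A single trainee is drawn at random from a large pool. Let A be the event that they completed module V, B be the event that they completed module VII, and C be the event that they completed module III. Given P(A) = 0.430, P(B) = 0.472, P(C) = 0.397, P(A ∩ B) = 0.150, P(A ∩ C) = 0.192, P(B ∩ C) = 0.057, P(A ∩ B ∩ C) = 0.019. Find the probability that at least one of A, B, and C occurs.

0.919

By inclusion–exclusion:
P(A ∪ B ∪ C) = 0.430 + 0.472 + 0.397 − 0.150 − 0.192 − 0.057 + 0.019 = 0.919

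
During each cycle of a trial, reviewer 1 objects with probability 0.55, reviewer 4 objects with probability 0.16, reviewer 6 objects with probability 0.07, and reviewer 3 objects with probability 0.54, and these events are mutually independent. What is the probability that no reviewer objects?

0.1617084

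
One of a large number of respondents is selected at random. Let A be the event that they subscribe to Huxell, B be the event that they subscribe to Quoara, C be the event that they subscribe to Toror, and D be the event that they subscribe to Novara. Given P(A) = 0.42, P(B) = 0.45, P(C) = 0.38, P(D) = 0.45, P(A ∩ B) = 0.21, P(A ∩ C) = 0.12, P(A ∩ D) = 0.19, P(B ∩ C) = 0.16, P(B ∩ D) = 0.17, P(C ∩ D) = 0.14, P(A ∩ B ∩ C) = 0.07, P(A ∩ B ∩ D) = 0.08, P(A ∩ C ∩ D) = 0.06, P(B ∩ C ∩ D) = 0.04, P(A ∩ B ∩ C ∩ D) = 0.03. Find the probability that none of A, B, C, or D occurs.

P(A ∪ B ∪ C ∪ D) = 0.42 + 0.45 + 0.38 + 0.45 − 0.21 − 0.12 − 0.19 − 0.16 − 0.17 − 0.14 + 0.07 + 0.08 + 0.06 + 0.04 − 0.03 = 0.93
P(none) = 1 − 0.93 = 0.07

0.07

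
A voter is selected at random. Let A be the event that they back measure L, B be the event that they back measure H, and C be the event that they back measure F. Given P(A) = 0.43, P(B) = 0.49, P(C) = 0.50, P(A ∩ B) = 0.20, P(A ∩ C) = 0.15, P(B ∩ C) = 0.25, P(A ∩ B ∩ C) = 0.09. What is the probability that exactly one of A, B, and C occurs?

Using the inclusion–exclusion count for exactly one event:
P(exactly one) = 0.43 + 0.49 + 0.50 − 2·0.20 − 2·0.15 − 2·0.25 + 3·0.09 = 0.49

0.49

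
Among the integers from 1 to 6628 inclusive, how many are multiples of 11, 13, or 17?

1392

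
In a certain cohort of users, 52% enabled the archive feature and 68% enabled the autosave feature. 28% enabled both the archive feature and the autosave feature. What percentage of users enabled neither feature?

By inclusion-exclusion,
P(union) = 52 + 68 − 28 = 92%
P(none) = 100% − 92% = 8%

8%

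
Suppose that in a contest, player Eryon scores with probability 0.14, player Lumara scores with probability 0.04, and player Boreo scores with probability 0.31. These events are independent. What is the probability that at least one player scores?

0.430336

P(none) = (1 − 0.14) × (1 − 0.04) × (1 − 0.31) = 0.86 × 0.96 × 0.69 = 0.569664
P(at least one) = 1 − 0.569664 = 0.430336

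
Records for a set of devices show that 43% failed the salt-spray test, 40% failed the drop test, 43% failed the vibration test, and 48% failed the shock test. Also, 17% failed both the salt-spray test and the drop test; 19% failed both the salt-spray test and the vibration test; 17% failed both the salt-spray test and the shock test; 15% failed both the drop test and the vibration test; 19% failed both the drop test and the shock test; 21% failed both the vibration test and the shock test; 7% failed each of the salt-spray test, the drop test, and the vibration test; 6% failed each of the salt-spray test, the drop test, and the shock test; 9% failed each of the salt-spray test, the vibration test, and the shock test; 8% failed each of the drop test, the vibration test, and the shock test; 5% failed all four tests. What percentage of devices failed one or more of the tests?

By inclusion–exclusion:
P(at least one) = 43 + 40 + 43 + 48 − 17 − 19 − 17 − 15 − 19 − 21 + 7 + 6 + 9 + 8 − 5 = 91%

91%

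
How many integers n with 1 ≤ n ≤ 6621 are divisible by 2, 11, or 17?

Inclusion–exclusion gives
⌊6621/2⌋ + ⌊6621/11⌋ + ⌊6621/17⌋ − ⌊6621/22⌋ − ⌊6621/34⌋ − ⌊6621/187⌋ + ⌊6621/374⌋ = 3310 + 601 + 389 − 300 − 194 − 35 + 17 = 3788

3788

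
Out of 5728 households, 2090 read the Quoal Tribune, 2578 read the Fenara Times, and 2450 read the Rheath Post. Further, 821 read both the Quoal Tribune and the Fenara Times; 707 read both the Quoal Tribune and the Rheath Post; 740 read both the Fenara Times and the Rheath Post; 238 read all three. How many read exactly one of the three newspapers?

Using the inclusion–exclusion count for exactly one event:
|exactly one| = 2090 + 2578 + 2450 − 2·821 − 2·707 − 2·740 + 3·238 = 3296

3296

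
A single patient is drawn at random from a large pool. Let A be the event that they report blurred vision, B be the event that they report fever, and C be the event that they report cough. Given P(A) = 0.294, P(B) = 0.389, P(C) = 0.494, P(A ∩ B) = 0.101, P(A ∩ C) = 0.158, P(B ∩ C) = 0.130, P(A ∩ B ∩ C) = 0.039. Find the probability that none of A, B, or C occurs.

P(A ∪ B ∪ C) = 0.294 + 0.389 + 0.494 − 0.101 − 0.158 − 0.130 + 0.039 = 0.827
P(none) = 1 − 0.827 = 0.173

0.173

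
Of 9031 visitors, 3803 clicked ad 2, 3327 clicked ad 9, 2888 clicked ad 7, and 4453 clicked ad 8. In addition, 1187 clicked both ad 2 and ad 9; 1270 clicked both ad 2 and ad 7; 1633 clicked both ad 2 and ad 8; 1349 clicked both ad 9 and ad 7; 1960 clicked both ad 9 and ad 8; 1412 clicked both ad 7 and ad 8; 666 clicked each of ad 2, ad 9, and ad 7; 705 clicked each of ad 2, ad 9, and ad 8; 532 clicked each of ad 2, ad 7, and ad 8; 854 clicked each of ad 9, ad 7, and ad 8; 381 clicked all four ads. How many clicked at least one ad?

Using inclusion–exclusion:
N(≥1) = 3803 + 3327 + 2888 + 4453 − 1187 − 1270 − 1633 − 1349 − 1960 − 1412 + 666 + 705 + 532 + 854 − 381 = 8036

8036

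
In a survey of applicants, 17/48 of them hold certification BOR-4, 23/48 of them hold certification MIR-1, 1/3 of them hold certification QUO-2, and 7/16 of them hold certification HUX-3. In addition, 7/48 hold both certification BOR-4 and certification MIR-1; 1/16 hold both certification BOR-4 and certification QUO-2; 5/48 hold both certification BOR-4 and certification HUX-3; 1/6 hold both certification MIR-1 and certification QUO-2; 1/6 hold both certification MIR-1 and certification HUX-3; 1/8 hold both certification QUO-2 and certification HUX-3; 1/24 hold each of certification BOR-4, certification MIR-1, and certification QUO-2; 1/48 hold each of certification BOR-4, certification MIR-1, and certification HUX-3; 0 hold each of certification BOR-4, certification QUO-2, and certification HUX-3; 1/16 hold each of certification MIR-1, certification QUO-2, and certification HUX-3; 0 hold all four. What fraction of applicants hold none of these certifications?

1/24

Inclusion–exclusion gives
P(union) = 17/48 + 23/48 + 1/3 + 7/16 − 7/48 − 1/16 − 5/48 − 1/6 − 1/6 − 1/8 + 1/24 + 1/48 + 0 + 1/16 − 0 = 23/24
P(none) = 1 − 23/24 = 1/24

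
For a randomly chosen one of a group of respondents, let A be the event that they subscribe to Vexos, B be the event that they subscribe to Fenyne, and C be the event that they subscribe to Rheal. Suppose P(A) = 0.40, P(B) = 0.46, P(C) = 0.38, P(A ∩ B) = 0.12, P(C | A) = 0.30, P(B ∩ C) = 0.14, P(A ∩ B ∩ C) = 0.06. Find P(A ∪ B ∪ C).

P(A ∩ C) = P(A)·P(C|A) = 0.40 × 0.30 = 0.12
P(A ∪ B ∪ C) = 0.40 + 0.46 + 0.38 − 0.12 − 0.12 − 0.14 + 0.06 = 0.92

0.92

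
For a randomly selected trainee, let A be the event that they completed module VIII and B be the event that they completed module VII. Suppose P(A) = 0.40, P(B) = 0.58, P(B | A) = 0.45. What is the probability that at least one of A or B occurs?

P(A ∩ B) = P(A)·P(B|A) = 0.40 × 0.45 = 0.18
P(A ∪ B) = 0.40 + 0.58 − 0.18 = 0.80

0.80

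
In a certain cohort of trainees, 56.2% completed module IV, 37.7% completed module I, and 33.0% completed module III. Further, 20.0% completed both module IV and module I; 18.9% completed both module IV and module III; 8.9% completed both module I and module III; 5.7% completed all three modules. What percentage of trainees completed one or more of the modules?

Apply inclusion-exclusion:
P(union) = 56.2 + 37.7 + 33.0 − 20.0 − 18.9 − 8.9 + 5.7 = 84.8%

84.8%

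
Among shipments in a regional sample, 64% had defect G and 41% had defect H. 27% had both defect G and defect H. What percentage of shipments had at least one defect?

78%

By inclusion-exclusion,
P(≥1) = 64 + 41 − 27 = 78%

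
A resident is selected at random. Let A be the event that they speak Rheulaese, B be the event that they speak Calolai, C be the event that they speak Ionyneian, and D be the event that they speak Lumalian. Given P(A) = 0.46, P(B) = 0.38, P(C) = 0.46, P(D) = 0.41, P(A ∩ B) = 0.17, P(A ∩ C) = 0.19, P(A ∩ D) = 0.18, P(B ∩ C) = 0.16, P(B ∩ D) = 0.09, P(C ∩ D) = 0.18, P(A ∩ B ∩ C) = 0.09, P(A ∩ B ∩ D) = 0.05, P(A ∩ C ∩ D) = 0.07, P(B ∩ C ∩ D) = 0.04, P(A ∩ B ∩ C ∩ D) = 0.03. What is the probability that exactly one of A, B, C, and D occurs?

0.40

Using the inclusion–exclusion count for exactly one event:
P(exactly one) = 0.46 + 0.38 + 0.46 + 0.41 − 2·0.17 − 2·0.19 − 2·0.18 − 2·0.16 − 2·0.09 − 2·0.18 + 3·0.09 + 3·0.05 + 3·0.07 + 3·0.04 − 4·0.03 = 0.40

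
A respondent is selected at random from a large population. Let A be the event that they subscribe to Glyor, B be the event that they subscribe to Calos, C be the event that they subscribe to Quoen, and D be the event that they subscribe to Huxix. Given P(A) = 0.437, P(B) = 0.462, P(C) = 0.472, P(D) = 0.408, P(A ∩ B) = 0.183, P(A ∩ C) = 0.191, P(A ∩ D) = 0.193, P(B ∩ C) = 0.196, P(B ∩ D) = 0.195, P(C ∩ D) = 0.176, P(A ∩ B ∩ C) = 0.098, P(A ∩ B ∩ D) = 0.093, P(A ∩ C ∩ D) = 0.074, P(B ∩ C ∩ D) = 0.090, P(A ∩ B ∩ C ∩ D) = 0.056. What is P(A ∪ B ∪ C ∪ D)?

0.944

Inclusion–exclusion gives
P(A ∪ B ∪ C ∪ D) = 0.437 + 0.462 + 0.472 + 0.408 − 0.183 − 0.191 − 0.193 − 0.196 − 0.195 − 0.176 + 0.098 + 0.093 + 0.074 + 0.090 − 0.056 = 0.944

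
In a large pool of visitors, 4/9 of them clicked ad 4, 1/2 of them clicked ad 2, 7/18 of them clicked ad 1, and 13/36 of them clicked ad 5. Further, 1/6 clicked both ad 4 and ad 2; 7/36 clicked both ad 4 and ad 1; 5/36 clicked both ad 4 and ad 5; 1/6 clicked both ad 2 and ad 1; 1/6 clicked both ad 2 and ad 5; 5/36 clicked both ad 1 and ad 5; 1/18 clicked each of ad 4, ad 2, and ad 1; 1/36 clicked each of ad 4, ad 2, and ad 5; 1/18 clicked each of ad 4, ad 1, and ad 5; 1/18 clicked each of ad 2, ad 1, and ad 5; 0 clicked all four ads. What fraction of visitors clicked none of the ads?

Using inclusion–exclusion:
P(≥1) = 4/9 + 1/2 + 7/18 + 13/36 − 1/6 − 7/36 − 5/36 − 1/6 − 1/6 − 5/36 + 1/18 + 1/36 + 1/18 + 1/18 − 0 = 11/12
P(none) = 1 − 11/12 = 1/12

1/12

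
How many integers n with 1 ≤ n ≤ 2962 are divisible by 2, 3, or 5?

By inclusion-exclusion,
1481 + 987 + 592 − 493 − 296 − 197 + 98 = 2172

2172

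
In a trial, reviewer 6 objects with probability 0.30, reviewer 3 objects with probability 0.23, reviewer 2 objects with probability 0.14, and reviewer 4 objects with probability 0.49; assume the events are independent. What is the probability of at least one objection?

0.7635946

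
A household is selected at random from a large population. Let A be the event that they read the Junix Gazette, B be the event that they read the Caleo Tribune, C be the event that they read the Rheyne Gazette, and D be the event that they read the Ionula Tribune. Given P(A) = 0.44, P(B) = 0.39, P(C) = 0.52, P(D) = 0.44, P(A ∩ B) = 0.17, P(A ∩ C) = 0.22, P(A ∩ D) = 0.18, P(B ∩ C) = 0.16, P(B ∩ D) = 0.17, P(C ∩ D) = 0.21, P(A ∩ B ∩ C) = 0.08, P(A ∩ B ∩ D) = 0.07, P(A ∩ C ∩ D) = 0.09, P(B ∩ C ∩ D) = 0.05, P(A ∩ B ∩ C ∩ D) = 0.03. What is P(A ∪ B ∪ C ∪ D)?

Using inclusion–exclusion:
P(A ∪ B ∪ C ∪ D) = 0.44 + 0.39 + 0.52 + 0.44 − 0.17 − 0.22 − 0.18 − 0.16 − 0.17 − 0.21 + 0.08 + 0.07 + 0.09 + 0.05 − 0.03 = 0.94

0.94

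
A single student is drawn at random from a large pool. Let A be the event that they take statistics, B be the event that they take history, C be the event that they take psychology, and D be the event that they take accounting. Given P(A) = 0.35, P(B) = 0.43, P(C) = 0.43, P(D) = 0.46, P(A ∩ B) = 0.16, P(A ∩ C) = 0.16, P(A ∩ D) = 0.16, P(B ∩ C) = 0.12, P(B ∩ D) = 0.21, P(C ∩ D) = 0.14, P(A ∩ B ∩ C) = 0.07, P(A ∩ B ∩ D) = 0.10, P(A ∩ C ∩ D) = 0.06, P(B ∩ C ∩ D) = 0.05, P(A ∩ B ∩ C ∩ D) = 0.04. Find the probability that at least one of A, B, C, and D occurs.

Apply inclusion-exclusion:
P(A ∪ B ∪ C ∪ D) = 0.35 + 0.43 + 0.43 + 0.46 − 0.16 − 0.16 − 0.16 − 0.12 − 0.21 − 0.14 + 0.07 + 0.10 + 0.06 + 0.05 − 0.04 = 0.96

0.96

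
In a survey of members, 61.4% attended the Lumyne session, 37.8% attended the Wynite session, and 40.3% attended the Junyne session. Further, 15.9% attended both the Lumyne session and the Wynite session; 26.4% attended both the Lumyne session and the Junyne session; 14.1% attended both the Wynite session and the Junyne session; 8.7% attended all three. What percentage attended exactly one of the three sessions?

52.8%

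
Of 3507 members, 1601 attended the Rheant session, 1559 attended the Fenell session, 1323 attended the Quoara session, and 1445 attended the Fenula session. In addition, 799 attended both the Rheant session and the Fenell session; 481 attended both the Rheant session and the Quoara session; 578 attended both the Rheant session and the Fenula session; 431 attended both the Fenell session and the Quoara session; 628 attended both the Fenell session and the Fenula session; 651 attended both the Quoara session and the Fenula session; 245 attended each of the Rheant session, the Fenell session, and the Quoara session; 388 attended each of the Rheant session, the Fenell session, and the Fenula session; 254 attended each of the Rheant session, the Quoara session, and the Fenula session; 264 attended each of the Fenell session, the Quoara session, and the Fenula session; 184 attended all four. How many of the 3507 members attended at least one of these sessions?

3327

N(≥1) = 1601 + 1559 + 1323 + 1445 − 799 − 481 − 578 − 431 − 628 − 651 + 245 + 388 + 254 + 264 − 184 = 3327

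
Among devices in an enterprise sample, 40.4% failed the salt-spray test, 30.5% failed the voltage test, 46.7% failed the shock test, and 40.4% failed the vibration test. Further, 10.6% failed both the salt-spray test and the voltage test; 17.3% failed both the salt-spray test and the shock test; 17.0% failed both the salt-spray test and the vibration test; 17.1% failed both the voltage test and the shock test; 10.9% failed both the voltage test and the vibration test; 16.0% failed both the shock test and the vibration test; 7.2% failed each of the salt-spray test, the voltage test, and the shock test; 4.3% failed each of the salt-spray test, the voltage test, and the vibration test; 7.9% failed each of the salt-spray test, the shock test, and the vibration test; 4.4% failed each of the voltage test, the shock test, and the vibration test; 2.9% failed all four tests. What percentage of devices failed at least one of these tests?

90.0%

Apply inclusion-exclusion:
P(at least one) = 40.4 + 30.5 + 46.7 + 40.4 − 10.6 − 17.3 − 17.0 − 17.1 − 10.9 − 16.0 + 7.2 + 4.3 + 7.9 + 4.4 − 2.9 = 90.0%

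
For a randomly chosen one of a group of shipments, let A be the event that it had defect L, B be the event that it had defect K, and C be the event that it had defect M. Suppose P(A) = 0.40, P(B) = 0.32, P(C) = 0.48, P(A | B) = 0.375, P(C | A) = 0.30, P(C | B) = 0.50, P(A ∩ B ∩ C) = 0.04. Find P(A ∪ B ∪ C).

0.84

P(A ∩ B) = P(B)·P(A|B) = 0.32 × 0.375 = 0.12
P(A ∩ C) = P(A)·P(C|A) = 0.40 × 0.30 = 0.12
P(B ∩ C) = P(B)·P(C|B) = 0.32 × 0.50 = 0.16
P(A ∪ B ∪ C) = 0.40 + 0.32 + 0.48 − 0.12 − 0.12 − 0.16 + 0.04 = 0.84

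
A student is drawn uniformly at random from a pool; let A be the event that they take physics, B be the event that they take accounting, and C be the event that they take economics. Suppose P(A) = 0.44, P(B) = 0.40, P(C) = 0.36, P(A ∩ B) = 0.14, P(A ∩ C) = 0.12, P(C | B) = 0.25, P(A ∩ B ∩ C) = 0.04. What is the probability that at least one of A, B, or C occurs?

0.88

P(B ∩ C) = P(B)·P(C|B) = 0.40 × 0.25 = 0.10
By inclusion-exclusion,
P(A ∪ B ∪ C) = 0.44 + 0.40 + 0.36 − 0.14 − 0.12 − 0.10 + 0.04 = 0.88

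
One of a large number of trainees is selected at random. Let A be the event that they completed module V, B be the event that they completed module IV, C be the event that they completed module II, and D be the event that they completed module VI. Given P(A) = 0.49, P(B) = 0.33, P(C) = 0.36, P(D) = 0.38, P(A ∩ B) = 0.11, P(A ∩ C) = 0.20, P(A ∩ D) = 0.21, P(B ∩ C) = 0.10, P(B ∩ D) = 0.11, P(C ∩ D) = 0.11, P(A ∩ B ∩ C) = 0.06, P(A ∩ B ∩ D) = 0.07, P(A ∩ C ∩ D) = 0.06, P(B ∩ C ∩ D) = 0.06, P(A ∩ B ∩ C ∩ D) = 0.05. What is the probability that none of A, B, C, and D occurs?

0.08

By inclusion-exclusion,
P(A ∪ B ∪ C ∪ D) = 0.49 + 0.33 + 0.36 + 0.38 − 0.11 − 0.20 − 0.21 − 0.10 − 0.11 − 0.11 + 0.06 + 0.07 + 0.06 + 0.06 − 0.05 = 0.92
P(none) = 1 − 0.92 = 0.08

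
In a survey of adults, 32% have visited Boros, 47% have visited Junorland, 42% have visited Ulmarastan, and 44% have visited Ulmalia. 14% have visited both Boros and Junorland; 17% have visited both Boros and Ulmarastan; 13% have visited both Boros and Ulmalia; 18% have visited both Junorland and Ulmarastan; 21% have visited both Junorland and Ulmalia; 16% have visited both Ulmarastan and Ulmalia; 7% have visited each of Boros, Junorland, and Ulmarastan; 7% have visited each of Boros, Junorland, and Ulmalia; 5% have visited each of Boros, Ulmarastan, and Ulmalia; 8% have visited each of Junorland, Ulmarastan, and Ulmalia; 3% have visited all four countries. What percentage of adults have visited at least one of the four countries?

90%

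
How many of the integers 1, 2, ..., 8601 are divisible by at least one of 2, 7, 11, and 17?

4300 + 1228 + 781 + 505 − 614 − 390 − 252 − 111 − 72 − 45 + 55 + 36 + 22 + 6 − 3 = 5446

5446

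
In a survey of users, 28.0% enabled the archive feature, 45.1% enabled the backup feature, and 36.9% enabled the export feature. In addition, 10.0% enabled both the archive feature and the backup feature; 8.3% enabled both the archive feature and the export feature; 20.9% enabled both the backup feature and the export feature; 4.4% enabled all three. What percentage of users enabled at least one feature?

P(≥1) = 28.0 + 45.1 + 36.9 − 10.0 − 8.3 − 20.9 + 4.4 = 75.2%

75.2%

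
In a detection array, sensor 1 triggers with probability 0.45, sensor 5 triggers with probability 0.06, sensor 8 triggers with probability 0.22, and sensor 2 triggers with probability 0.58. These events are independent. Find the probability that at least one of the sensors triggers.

0.8306308

P(none) = (1 − 0.45) × (1 − 0.06) × (1 − 0.22) × (1 − 0.58) = 0.55 × 0.94 × 0.78 × 0.42 = 0.1693692
P(at least one) = 1 − 0.1693692 = 0.8306308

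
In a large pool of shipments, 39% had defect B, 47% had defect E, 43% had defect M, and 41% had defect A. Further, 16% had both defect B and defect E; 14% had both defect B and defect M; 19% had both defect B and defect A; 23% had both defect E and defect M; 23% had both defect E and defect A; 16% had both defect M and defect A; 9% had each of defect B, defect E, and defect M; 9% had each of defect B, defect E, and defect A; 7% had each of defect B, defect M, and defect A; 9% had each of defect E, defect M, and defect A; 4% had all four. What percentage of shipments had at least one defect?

Apply inclusion-exclusion:
P(≥1) = 39 + 47 + 43 + 41 − 16 − 14 − 19 − 23 − 23 − 16 + 9 + 9 + 7 + 9 − 4 = 89%

89%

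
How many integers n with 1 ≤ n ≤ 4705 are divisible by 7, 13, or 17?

1201

672 + 361 + 276 − 51 − 39 − 21 + 3 = 1201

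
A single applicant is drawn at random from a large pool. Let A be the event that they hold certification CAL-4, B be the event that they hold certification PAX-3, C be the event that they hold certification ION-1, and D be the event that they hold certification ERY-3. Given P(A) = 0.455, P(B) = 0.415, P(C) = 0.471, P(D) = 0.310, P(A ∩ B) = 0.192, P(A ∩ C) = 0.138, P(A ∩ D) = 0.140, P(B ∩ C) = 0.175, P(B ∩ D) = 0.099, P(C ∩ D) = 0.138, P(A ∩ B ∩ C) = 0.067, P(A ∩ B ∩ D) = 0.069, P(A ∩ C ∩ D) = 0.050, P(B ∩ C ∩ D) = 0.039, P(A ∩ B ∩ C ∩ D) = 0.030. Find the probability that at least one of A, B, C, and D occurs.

P(A ∪ B ∪ C ∪ D) = 0.455 + 0.415 + 0.471 + 0.310 − 0.192 − 0.138 − 0.140 − 0.175 − 0.099 − 0.138 + 0.067 + 0.069 + 0.050 + 0.039 − 0.030 = 0.964

0.964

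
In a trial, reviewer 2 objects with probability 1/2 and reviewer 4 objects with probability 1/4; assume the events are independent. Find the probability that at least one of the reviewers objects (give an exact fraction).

5/8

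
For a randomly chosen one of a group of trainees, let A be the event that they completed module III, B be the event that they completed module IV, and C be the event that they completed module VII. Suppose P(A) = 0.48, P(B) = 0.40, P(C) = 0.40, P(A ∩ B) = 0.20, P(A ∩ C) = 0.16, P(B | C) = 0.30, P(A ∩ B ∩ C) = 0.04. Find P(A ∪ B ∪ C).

0.84

P(B ∩ C) = P(C)·P(B|C) = 0.40 × 0.30 = 0.12
Apply inclusion-exclusion:
P(A ∪ B ∪ C) = 0.48 + 0.40 + 0.40 − 0.20 − 0.16 − 0.12 + 0.04 = 0.84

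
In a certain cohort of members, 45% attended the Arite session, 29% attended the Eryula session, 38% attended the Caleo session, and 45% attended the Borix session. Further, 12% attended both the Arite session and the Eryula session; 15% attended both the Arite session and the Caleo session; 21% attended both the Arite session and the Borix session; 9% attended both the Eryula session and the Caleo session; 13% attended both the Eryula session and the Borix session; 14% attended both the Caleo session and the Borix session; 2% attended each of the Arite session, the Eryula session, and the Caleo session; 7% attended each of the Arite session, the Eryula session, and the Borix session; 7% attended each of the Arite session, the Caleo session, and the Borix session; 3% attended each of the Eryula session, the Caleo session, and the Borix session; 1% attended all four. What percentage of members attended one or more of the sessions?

91%

By inclusion–exclusion:
P(≥1) = 45 + 29 + 38 + 45 − 12 − 15 − 21 − 9 − 13 − 14 + 2 + 7 + 7 + 3 − 1 = 91%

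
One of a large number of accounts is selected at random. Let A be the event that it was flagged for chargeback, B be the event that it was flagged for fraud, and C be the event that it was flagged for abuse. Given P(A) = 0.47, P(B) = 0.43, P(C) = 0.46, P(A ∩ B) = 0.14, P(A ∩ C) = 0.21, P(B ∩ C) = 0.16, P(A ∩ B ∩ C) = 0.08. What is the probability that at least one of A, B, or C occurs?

Using inclusion–exclusion:
P(A ∪ B ∪ C) = 0.47 + 0.43 + 0.46 − 0.14 − 0.21 − 0.16 + 0.08 = 0.93

0.93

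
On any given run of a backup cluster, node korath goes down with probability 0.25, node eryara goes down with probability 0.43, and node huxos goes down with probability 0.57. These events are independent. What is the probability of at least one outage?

0.816175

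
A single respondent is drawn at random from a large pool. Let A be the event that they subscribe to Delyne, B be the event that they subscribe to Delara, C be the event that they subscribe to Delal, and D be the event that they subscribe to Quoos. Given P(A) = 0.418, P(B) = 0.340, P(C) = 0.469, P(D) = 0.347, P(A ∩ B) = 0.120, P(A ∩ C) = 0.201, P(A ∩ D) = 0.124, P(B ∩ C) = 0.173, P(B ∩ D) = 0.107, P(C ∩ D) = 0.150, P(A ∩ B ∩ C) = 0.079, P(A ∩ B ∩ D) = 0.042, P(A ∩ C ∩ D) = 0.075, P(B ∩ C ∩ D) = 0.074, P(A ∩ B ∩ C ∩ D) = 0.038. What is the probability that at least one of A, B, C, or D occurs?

0.931

Inclusion–exclusion gives
P(A ∪ B ∪ C ∪ D) = 0.418 + 0.340 + 0.469 + 0.347 − 0.120 − 0.201 − 0.124 − 0.173 − 0.107 − 0.150 + 0.079 + 0.042 + 0.075 + 0.074 − 0.038 = 0.931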